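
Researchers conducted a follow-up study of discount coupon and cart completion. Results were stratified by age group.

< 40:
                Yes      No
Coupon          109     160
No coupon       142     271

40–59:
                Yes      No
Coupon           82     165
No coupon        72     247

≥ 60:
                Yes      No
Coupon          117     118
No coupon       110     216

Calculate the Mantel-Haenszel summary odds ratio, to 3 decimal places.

1.603

OR_MH = Σ(aᵢdᵢ/nᵢ) / Σ(bᵢcᵢ/nᵢ), where nᵢ is the stratum total.
Stratum 1 (< 40): n = 682; a·d/n = 109·271/682 = 43.3123; b·c/n = 160·142/682 = 33.3138
Stratum 2 (40–59): n = 566; a·d/n = 82·247/566 = 35.7845; b·c/n = 165·72/566 = 20.9894
Stratum 3 (≥ 60): n = 561; a·d/n = 117·216/561 = 45.0481; b·c/n = 118·110/561 = 23.1373
OR_MH = (43.3123 + 35.7845 + 45.0481) / (33.3138 + 20.9894 + 23.1373) = 124.1449 / 77.4404 = 1.60310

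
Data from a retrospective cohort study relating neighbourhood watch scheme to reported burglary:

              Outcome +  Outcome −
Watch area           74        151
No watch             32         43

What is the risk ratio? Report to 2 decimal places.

0.77

Cells: a = 74, b = 151, c = 32, d = 43.
Risk in exposed = 74/225 = 0.32889; risk in unexposed = 32/75 = 0.42667.
RR = 0.32889 / 0.42667 = 0.77083
The risk is 23% lower among the exposed than among the unexposed.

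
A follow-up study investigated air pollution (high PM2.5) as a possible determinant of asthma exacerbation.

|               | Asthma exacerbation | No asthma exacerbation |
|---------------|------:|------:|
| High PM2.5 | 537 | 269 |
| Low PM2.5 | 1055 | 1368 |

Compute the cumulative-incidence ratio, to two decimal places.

1.53

Cells: a = 537, b = 269, c = 1055, d = 1368.
Risk in exposed = 537/806 = 0.66625; risk in unexposed = 1055/2423 = 0.43541.
RR = 0.66625 / 0.43541 = 1.53017
The risk among the exposed is 1.53 times that among the unexposed.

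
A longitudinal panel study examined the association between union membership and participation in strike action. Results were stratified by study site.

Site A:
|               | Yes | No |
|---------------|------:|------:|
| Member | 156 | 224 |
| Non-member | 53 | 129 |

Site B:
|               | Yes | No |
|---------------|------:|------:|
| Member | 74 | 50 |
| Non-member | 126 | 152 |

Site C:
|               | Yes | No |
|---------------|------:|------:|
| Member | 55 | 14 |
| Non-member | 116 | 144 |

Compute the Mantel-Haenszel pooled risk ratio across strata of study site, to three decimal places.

1.466

RR_MH = Σ(aᵢ·n₀ᵢ/nᵢ) / Σ(cᵢ·n₁ᵢ/nᵢ), with n₁ᵢ = aᵢ+bᵢ (exposed), n₀ᵢ = cᵢ+dᵢ (unexposed), nᵢ = n₁ᵢ+n₀ᵢ.
Stratum 1 (Site A): n₁ = 380, n₀ = 182, n = 562; a·n₀/n = 156·182/562 = 50.5196; c·n₁/n = 53·380/562 = 35.8363
Stratum 2 (Site B): n₁ = 124, n₀ = 278, n = 402; a·n₀/n = 74·278/402 = 51.1741; c·n₁/n = 126·124/402 = 38.8657
Stratum 3 (Site C): n₁ = 69, n₀ = 260, n = 329; a·n₀/n = 55·260/329 = 43.4650; c·n₁/n = 116·69/329 = 24.3283
RR_MH = (50.5196 + 51.1741 + 43.4650) / (35.8363 + 38.8657 + 24.3283) = 145.1587 / 99.0302 = 1.46580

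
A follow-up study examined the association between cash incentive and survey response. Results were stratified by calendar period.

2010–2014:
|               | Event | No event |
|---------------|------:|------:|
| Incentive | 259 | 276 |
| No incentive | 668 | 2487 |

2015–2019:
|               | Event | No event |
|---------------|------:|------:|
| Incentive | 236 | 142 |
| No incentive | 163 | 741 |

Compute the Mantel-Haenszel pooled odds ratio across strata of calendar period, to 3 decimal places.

4.572

OR_MH = Σ(aᵢdᵢ/nᵢ) / Σ(bᵢcᵢ/nᵢ), where nᵢ is the stratum total.
Stratum 1 (2010–2014): n = 3690; a·d/n = 259·2487/3690 = 174.5618; b·c/n = 276·668/3690 = 49.9642
Stratum 2 (2015–2019): n = 1282; a·d/n = 236·741/1282 = 136.4087; b·c/n = 142·163/1282 = 18.0546
OR_MH = (174.5618 + 136.4087) / (49.9642 + 18.0546) = 310.9705 / 68.0188 = 4.57183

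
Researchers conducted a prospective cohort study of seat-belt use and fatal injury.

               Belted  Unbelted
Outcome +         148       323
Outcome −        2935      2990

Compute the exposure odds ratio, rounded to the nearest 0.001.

0.467

Reading the table with exposure as columns: a = 148 (Belted, case), b = 2935 (Belted, non-case), c = 323 (Unbelted, case), d = 2990.
OR = (a·d)/(b·c) = (148 × 2990) / (2935 × 323) = 442520 / 948005 = 0.46679
Exposure is associated with lower odds of fatal injury (OR = 0.47 < 1).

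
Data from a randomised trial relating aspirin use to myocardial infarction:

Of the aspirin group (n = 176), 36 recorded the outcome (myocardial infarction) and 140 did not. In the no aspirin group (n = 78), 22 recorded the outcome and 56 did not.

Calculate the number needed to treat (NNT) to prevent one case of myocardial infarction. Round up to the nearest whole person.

13

Risk in treated group = 36/176 = 0.20455; risk in control = 22/78 = 0.28205.
Absolute risk reduction = 0.28205 − 0.20455 = 0.07751
NNT = 1 / ARR = 1 / 0.07751 = 12.902 → round up → 13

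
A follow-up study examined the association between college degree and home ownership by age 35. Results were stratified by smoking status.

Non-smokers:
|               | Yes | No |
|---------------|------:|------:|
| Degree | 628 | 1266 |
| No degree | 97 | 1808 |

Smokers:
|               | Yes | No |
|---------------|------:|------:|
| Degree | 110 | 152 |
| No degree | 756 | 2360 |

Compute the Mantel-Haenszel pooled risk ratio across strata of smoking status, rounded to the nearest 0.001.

3.892

RR_MH = Σ(aᵢ·n₀ᵢ/nᵢ) / Σ(cᵢ·n₁ᵢ/nᵢ), with n₁ᵢ = aᵢ+bᵢ (exposed), n₀ᵢ = cᵢ+dᵢ (unexposed), nᵢ = n₁ᵢ+n₀ᵢ.
Stratum 1 (Non-smokers): n₁ = 1894, n₀ = 1905, n = 3799; a·n₀/n = 628·1905/3799 = 314.9092; c·n₁/n = 97·1894/3799 = 48.3596
Stratum 2 (Smokers): n₁ = 262, n₀ = 3116, n = 3378; a·n₀/n = 110·3116/3378 = 101.4683; c·n₁/n = 756·262/3378 = 58.6359
RR_MH = (314.9092 + 101.4683) / (48.3596 + 58.6359) = 416.3775 / 106.9954 = 3.89154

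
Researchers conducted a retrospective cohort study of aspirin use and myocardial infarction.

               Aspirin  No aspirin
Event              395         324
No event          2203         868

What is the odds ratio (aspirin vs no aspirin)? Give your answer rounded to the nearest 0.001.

Reading the table with exposure as columns: a = 395 (Aspirin, case), b = 2203 (Aspirin, non-case), c = 324 (No aspirin, case), d = 868.
OR = (a·d)/(b·c) = (395 × 868) / (2203 × 324) = 342860 / 713772 = 0.48035
Exposure is associated with lower odds of myocardial infarction (OR = 0.48 < 1).

0.480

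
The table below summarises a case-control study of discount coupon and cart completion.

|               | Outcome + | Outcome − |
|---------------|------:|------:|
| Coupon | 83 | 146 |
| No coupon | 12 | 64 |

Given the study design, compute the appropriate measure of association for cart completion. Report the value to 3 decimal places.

Cells: a = 83, b = 146, c = 12, d = 64.
This is a case-control study: participants were sampled on outcome status, so risks in the source population cannot be estimated directly — relative risk is not valid here. The odds ratio is the appropriate measure.
OR = (a·d)/(b·c) = (83 × 64) / (146 × 12) = 5312 / 1752 = 3.03196

3.032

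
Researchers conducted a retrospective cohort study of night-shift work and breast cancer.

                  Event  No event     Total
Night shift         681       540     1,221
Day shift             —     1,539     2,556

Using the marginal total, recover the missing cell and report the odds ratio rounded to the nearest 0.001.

1.908

The missing cell is in the unexposed row: 2556 − 1539 = 1017.
So a = 681, b = 540, c = 1017, d = 1539.
OR = (a·d)/(b·c) = (681 × 1539) / (540 × 1017) = 1048059 / 549180 = 1.90841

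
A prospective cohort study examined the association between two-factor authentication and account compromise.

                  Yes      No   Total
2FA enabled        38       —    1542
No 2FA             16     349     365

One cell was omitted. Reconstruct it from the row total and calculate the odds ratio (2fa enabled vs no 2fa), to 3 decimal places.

0.551

The missing cell is in the exposed row: 1542 − 38 = 1504.
So a = 38, b = 1504, c = 16, d = 349.
OR = (a·d)/(b·c) = (38 × 349) / (1504 × 16) = 13262 / 24064 = 0.55111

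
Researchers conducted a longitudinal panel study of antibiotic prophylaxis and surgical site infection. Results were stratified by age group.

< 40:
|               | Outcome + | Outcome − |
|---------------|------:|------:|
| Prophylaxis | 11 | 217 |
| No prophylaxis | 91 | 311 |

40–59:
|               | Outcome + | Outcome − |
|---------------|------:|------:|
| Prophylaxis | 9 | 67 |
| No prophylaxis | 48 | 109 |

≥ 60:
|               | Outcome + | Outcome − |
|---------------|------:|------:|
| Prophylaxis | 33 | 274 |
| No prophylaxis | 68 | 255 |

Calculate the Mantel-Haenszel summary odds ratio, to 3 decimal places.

OR_MH = Σ(aᵢdᵢ/nᵢ) / Σ(bᵢcᵢ/nᵢ), where nᵢ is the stratum total.
Stratum 1 (< 40): n = 630; a·d/n = 11·311/630 = 5.4302; b·c/n = 217·91/630 = 31.3444
Stratum 2 (40–59): n = 233; a·d/n = 9·109/233 = 4.2103; b·c/n = 67·48/233 = 13.8026
Stratum 3 (≥ 60): n = 630; a·d/n = 33·255/630 = 13.3571; b·c/n = 274·68/630 = 29.5746
OR_MH = (5.4302 + 4.2103 + 13.3571) / (31.3444 + 13.8026 + 29.5746) = 22.9976 / 74.7216 = 0.30778

0.308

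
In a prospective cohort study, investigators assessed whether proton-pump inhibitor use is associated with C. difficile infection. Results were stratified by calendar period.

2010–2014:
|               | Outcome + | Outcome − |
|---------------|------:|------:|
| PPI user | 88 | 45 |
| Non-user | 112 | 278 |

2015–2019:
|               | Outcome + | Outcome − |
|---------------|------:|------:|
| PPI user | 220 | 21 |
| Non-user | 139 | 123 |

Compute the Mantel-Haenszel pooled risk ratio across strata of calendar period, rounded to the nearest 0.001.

RR_MH = Σ(aᵢ·n₀ᵢ/nᵢ) / Σ(cᵢ·n₁ᵢ/nᵢ), with n₁ᵢ = aᵢ+bᵢ (exposed), n₀ᵢ = cᵢ+dᵢ (unexposed), nᵢ = n₁ᵢ+n₀ᵢ.
Stratum 1 (2010–2014): n₁ = 133, n₀ = 390, n = 523; a·n₀/n = 88·390/523 = 65.6214; c·n₁/n = 112·133/523 = 28.4818
Stratum 2 (2015–2019): n₁ = 241, n₀ = 262, n = 503; a·n₀/n = 220·262/503 = 114.5924; c·n₁/n = 139·241/503 = 66.5984
RR_MH = (65.6214 + 114.5924) / (28.4818 + 66.5984) = 180.2139 / 95.0802 = 1.89539

1.895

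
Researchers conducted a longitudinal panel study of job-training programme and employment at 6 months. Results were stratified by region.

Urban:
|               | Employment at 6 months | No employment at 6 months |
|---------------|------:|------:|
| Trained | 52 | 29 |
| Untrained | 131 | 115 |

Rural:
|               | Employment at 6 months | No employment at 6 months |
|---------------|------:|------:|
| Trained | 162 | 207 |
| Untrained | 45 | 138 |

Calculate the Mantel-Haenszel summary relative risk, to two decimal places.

RR_MH = Σ(aᵢ·n₀ᵢ/nᵢ) / Σ(cᵢ·n₁ᵢ/nᵢ), with n₁ᵢ = aᵢ+bᵢ (exposed), n₀ᵢ = cᵢ+dᵢ (unexposed), nᵢ = n₁ᵢ+n₀ᵢ.
Stratum 1 (Urban): n₁ = 81, n₀ = 246, n = 327; a·n₀/n = 52·246/327 = 39.1193; c·n₁/n = 131·81/327 = 32.4495
Stratum 2 (Rural): n₁ = 369, n₀ = 183, n = 552; a·n₀/n = 162·183/552 = 53.7065; c·n₁/n = 45·369/552 = 30.0815
RR_MH = (39.1193 + 53.7065) / (32.4495 + 30.0815) = 92.8258 / 62.5311 = 1.48447

1.48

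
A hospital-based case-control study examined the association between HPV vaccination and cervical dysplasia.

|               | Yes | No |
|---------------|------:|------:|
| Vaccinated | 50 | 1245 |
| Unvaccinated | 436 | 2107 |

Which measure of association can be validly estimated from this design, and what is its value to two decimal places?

0.19

Cells: a = 50, b = 1245, c = 436, d = 2107.
This is a hospital-based case-control study: participants were sampled on outcome status, so risks in the source population cannot be estimated directly — relative risk is not valid here. The odds ratio is the appropriate measure.
OR = (a·d)/(b·c) = (50 × 2107) / (1245 × 436) = 105350 / 542820 = 0.19408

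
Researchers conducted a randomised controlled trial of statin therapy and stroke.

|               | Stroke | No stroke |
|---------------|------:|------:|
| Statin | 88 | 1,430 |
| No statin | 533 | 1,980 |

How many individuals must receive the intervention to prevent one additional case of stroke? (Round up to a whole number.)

7

Risk in treated group = 88/1518 = 0.05797; risk in control = 533/2513 = 0.21210.
Absolute risk reduction = 0.21210 − 0.05797 = 0.15413
NNT = 1 / ARR = 1 / 0.15413 = 6.488 → round up → 7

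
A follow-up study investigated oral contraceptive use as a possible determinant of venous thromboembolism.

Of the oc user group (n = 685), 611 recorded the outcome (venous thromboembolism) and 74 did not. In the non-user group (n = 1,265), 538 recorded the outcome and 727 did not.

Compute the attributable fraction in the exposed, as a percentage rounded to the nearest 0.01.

52.32

From the description: a = 611, b = 74, c = 538, d = 727.
Risk in exposed = 611/685 = 0.89197; risk in unexposed = 538/1265 = 0.42530.
RR = 0.89197/0.42530 = 2.09729
AR% = (RR − 1)/RR × 100 = (2.09729 − 1)/2.09729 × 100 = 52.3195%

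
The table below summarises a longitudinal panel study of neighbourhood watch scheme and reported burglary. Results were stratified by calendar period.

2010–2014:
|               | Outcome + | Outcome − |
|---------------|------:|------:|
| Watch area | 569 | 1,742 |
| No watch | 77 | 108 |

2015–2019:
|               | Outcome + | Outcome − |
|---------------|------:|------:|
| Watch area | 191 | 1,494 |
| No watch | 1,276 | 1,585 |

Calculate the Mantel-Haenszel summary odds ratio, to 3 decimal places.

OR_MH = Σ(aᵢdᵢ/nᵢ) / Σ(bᵢcᵢ/nᵢ), where nᵢ is the stratum total.
Stratum 1 (2010–2014): n = 2496; a·d/n = 569·108/2496 = 24.6202; b·c/n = 1742·77/2496 = 53.7396
Stratum 2 (2015–2019): n = 4546; a·d/n = 191·1585/4546 = 66.5937; b·c/n = 1494·1276/4546 = 419.3454
OR_MH = (24.6202 + 66.5937) / (53.7396 + 419.3454) = 91.2139 / 473.0849 = 0.19281

0.193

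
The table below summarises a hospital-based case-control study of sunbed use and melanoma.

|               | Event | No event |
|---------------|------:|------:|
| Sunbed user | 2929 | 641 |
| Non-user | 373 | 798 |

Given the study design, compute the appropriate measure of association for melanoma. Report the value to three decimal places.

Cells: a = 2929, b = 641, c = 373, d = 798.
This is a hospital-based case-control study: participants were sampled on outcome status, so risks in the source population cannot be estimated directly — relative risk is not valid here. The odds ratio is the appropriate measure.
OR = (a·d)/(b·c) = (2929 × 798) / (641 × 373) = 2337342 / 239093 = 9.77587

9.776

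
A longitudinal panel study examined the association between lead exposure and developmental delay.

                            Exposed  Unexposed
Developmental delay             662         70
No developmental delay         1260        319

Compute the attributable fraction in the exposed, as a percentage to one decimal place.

Reading the table with exposure as columns: a = 662 (Exposed, case), b = 1260 (Exposed, non-case), c = 70 (Unexposed, case), d = 319.
Risk in exposed = 662/1922 = 0.34443; risk in unexposed = 70/389 = 0.17995.
RR = 0.34443/0.17995 = 1.91406
AR% = (RR − 1)/RR × 100 = (1.91406 − 1)/1.91406 × 100 = 47.7551%

47.8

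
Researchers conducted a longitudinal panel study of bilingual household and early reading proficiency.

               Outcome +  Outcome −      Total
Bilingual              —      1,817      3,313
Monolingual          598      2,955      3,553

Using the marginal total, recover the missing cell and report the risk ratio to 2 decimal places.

2.68

The missing cell is in the exposed row: 3313 − 1817 = 1496.
So a = 1496, b = 1817, c = 598, d = 2955.
RR = [a/(a+b)] / [c/(c+d)] = (1496/3313) / (598/3553) = 0.45155/0.16831 = 2.68290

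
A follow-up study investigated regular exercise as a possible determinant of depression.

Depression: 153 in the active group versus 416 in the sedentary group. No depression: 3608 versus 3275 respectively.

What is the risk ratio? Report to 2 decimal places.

From the description: a = 153, b = 3608, c = 416, d = 3275.
Risk in exposed = 153/3761 = 0.04068; risk in unexposed = 416/3691 = 0.11271.
RR = 0.04068 / 0.11271 = 0.36094
The risk is 64% lower among the exposed than among the unexposed.

0.36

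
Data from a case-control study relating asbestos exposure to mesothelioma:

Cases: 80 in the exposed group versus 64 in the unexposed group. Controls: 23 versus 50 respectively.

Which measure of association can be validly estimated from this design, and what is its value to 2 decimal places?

2.72

From the description: a = 80, b = 23, c = 64, d = 50.
This is a case-control study: participants were sampled on outcome status, so risks in the source population cannot be estimated directly — relative risk is not valid here. The odds ratio is the appropriate measure.
OR = (a·d)/(b·c) = (80 × 50) / (23 × 64) = 4000 / 1472 = 2.71739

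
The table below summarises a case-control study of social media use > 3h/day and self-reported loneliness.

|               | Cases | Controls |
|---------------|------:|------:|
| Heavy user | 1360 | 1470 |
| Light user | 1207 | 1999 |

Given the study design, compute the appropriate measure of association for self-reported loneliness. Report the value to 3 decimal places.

Cells: a = 1360, b = 1470, c = 1207, d = 1999.
This is a case-control study: participants were sampled on outcome status, so risks in the source population cannot be estimated directly — relative risk is not valid here. The odds ratio is the appropriate measure.
OR = (a·d)/(b·c) = (1360 × 1999) / (1470 × 1207) = 2718640 / 1774290 = 1.53224

1.532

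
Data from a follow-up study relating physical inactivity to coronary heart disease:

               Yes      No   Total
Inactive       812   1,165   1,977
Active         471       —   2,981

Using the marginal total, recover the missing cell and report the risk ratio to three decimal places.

2.600

The missing cell is in the unexposed row: 2981 − 471 = 2510.
So a = 812, b = 1165, c = 471, d = 2510.
RR = [a/(a+b)] / [c/(c+d)] = (812/1977) / (471/2981) = 0.41072/0.15800 = 2.59950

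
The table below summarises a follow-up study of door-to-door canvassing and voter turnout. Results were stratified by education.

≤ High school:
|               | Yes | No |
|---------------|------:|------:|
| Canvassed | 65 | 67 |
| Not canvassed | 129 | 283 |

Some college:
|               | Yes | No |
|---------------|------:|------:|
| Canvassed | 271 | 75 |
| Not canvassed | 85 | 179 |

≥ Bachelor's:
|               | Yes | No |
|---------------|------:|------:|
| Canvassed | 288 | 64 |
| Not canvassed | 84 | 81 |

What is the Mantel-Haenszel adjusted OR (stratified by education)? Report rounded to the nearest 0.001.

OR_MH = Σ(aᵢdᵢ/nᵢ) / Σ(bᵢcᵢ/nᵢ), where nᵢ is the stratum total.
Stratum 1 (≤ High school): n = 544; a·d/n = 65·283/544 = 33.8143; b·c/n = 67·129/544 = 15.8879
Stratum 2 (Some college): n = 610; a·d/n = 271·179/610 = 79.5230; b·c/n = 75·85/610 = 10.4508
Stratum 3 (≥ Bachelor's): n = 517; a·d/n = 288·81/517 = 45.1219; b·c/n = 64·84/517 = 10.3985
OR_MH = (33.8143 + 79.5230 + 45.1219) / (15.8879 + 10.4508 + 10.3985) = 158.4591 / 36.7371 = 4.31332

4.313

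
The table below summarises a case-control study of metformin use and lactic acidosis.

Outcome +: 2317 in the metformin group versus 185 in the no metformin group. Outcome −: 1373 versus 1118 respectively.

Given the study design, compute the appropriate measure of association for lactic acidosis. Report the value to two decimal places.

From the description: a = 2317, b = 1373, c = 185, d = 1118.
This is a case-control study: participants were sampled on outcome status, so risks in the source population cannot be estimated directly — relative risk is not valid here. The odds ratio is the appropriate measure.
OR = (a·d)/(b·c) = (2317 × 1118) / (1373 × 185) = 2590406 / 254005 = 10.19825

10.20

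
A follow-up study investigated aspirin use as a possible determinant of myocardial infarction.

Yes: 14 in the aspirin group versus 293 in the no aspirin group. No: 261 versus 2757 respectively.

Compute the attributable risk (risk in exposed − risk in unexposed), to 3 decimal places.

From the description: a = 14, b = 261, c = 293, d = 2757.
Risk in exposed = 14/275 = 0.050909; risk in unexposed = 293/3050 = 0.096066.
Risk difference = 0.050909 − 0.096066 = -0.045156

-0.045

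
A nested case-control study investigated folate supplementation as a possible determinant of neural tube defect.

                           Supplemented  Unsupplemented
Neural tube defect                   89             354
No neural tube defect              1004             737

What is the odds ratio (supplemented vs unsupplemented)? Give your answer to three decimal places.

Reading the table with exposure as columns: a = 89 (Supplemented, case), b = 1004 (Supplemented, non-case), c = 354 (Unsupplemented, case), d = 737.
OR = (a·d)/(b·c) = (89 × 737) / (1004 × 354) = 65593 / 355416 = 0.18455
Exposure is associated with lower odds of neural tube defect (OR = 0.18 < 1).

0.185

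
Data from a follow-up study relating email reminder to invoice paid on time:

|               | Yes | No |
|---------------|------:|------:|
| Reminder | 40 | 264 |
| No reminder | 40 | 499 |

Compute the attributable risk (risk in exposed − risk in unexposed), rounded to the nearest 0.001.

Cells: a = 40, b = 264, c = 40, d = 499.
Risk in exposed = 40/304 = 0.131579; risk in unexposed = 40/539 = 0.074212.
Risk difference = 0.131579 − 0.074212 = 0.057367

0.057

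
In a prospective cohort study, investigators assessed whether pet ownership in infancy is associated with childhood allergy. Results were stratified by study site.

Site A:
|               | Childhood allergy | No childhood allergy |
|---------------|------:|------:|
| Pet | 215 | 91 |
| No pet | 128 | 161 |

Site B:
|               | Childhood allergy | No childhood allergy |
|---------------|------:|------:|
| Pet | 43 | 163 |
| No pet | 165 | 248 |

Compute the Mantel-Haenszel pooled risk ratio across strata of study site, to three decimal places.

1.103

RR_MH = Σ(aᵢ·n₀ᵢ/nᵢ) / Σ(cᵢ·n₁ᵢ/nᵢ), with n₁ᵢ = aᵢ+bᵢ (exposed), n₀ᵢ = cᵢ+dᵢ (unexposed), nᵢ = n₁ᵢ+n₀ᵢ.
Stratum 1 (Site A): n₁ = 306, n₀ = 289, n = 595; a·n₀/n = 215·289/595 = 104.4286; c·n₁/n = 128·306/595 = 65.8286
Stratum 2 (Site B): n₁ = 206, n₀ = 413, n = 619; a·n₀/n = 43·413/619 = 28.6898; c·n₁/n = 165·206/619 = 54.9111
RR_MH = (104.4286 + 28.6898) / (65.8286 + 54.9111) = 133.1184 / 120.7397 = 1.10252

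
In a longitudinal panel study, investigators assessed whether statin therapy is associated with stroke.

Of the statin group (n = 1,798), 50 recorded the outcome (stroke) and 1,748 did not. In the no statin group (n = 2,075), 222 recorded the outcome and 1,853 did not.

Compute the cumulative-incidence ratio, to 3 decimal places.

0.260

From the description: a = 50, b = 1748, c = 222, d = 1853.
Risk in exposed = 50/1798 = 0.02781; risk in unexposed = 222/2075 = 0.10699.
RR = 0.02781 / 0.10699 = 0.25992
The risk is 74% lower among the exposed than among the unexposed.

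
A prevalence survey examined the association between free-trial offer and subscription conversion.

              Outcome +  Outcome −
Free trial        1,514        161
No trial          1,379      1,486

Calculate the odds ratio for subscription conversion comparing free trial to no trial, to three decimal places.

10.133

Cells: a = 1514, b = 161, c = 1379, d = 1486.
OR = (a·d)/(b·c) = (1514 × 1486) / (161 × 1379) = 2249804 / 222019 = 10.13338
The odds of subscription conversion are about 10.13 times as high in the free trial group.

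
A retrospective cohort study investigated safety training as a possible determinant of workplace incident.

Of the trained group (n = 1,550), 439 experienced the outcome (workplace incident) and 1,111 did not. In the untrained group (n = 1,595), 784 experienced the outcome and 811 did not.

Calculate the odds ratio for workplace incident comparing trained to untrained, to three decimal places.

0.409

From the description: a = 439, b = 1111, c = 784, d = 811.
OR = (a·d)/(b·c) = (439 × 811) / (1111 × 784) = 356029 / 871024 = 0.40875
Exposure is associated with lower odds of workplace incident (OR = 0.41 < 1).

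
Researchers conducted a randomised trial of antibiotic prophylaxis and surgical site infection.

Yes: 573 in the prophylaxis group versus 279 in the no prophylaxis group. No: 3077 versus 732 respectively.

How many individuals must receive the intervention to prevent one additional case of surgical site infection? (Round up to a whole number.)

9

Risk in treated group = 573/3650 = 0.15699; risk in control = 279/1011 = 0.27596.
Absolute risk reduction = 0.27596 − 0.15699 = 0.11898
NNT = 1 / ARR = 1 / 0.11898 = 8.405 → round up → 9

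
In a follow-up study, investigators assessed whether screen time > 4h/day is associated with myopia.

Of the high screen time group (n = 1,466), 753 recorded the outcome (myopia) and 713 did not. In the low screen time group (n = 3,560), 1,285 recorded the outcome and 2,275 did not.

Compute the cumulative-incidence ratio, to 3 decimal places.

1.423

From the description: a = 753, b = 713, c = 1285, d = 2275.
Risk in exposed = 753/1466 = 0.51364; risk in unexposed = 1285/3560 = 0.36096.
RR = 0.51364 / 0.36096 = 1.42301
The risk among the exposed is 1.42 times that among the unexposed.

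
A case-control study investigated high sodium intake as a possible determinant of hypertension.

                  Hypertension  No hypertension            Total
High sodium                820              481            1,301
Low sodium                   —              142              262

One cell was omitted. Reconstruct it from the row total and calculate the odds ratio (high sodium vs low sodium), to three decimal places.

The missing cell is in the unexposed row: 262 − 142 = 120.
So a = 820, b = 481, c = 120, d = 142.
OR = (a·d)/(b·c) = (820 × 142) / (481 × 120) = 116440 / 57720 = 2.01733

2.017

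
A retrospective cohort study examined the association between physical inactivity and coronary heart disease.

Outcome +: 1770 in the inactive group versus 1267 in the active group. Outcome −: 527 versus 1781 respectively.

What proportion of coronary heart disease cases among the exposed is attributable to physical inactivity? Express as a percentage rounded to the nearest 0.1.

46.1

From the description: a = 1770, b = 527, c = 1267, d = 1781.
Risk in exposed = 1770/2297 = 0.77057; risk in unexposed = 1267/3048 = 0.41568.
RR = 0.77057/0.41568 = 1.85375
AR% = (RR − 1)/RR × 100 = (1.85375 − 1)/1.85375 × 100 = 46.0552%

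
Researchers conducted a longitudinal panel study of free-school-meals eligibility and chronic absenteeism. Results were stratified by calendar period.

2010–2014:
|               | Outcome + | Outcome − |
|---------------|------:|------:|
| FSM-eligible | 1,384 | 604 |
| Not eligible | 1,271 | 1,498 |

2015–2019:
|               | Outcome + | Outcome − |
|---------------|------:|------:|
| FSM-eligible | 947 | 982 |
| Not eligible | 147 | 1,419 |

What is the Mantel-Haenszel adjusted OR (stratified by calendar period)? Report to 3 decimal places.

4.047

OR_MH = Σ(aᵢdᵢ/nᵢ) / Σ(bᵢcᵢ/nᵢ), where nᵢ is the stratum total.
Stratum 1 (2010–2014): n = 4757; a·d/n = 1384·1498/4757 = 435.8276; b·c/n = 604·1271/4757 = 161.3799
Stratum 2 (2015–2019): n = 3495; a·d/n = 947·1419/3495 = 384.4901; b·c/n = 982·147/3495 = 41.3030
OR_MH = (435.8276 + 384.4901) / (161.3799 + 41.3030) = 820.3178 / 202.6829 = 4.04730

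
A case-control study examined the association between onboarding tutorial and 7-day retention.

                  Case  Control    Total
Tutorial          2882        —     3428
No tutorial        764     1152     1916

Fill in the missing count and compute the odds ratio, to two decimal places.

7.96

The missing cell is in the exposed row: 3428 − 2882 = 546.
So a = 2882, b = 546, c = 764, d = 1152.
OR = (a·d)/(b·c) = (2882 × 1152) / (546 × 764) = 3320064 / 417144 = 7.95904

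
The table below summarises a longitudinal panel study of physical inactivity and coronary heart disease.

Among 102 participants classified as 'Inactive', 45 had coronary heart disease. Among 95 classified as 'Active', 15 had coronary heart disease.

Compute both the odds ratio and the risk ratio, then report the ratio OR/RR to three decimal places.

From the description: a = 45, b = 57, c = 15, d = 80.
OR = (45·80)/(57·15) = 3600/855 = 4.21053
Risk in exposed = 45/102 = 0.44118; risk in unexposed = 15/95 = 0.15789; RR = 2.79412
OR/RR = 4.21053 / 2.79412 = 1.50693
The outcome is not rare, so the OR lies further from 1 than the RR.

1.507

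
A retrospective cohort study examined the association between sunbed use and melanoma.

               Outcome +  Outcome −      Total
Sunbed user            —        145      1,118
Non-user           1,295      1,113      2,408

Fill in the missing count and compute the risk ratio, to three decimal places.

1.618

The missing cell is in the exposed row: 1118 − 145 = 973.
So a = 973, b = 145, c = 1295, d = 1113.
RR = [a/(a+b)] / [c/(c+d)] = (973/1118) / (1295/2408) = 0.87030/0.53779 = 1.61830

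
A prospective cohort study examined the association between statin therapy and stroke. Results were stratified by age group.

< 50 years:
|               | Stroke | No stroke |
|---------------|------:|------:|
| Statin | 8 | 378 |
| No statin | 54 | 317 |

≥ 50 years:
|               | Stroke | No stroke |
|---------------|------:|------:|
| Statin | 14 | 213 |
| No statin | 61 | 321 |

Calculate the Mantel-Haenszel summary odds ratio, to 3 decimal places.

OR_MH = Σ(aᵢdᵢ/nᵢ) / Σ(bᵢcᵢ/nᵢ), where nᵢ is the stratum total.
Stratum 1 (< 50 years): n = 757; a·d/n = 8·317/757 = 3.3501; b·c/n = 378·54/757 = 26.9643
Stratum 2 (≥ 50 years): n = 609; a·d/n = 14·321/609 = 7.3793; b·c/n = 213·61/609 = 21.3350
OR_MH = (3.3501 + 7.3793) / (26.9643 + 21.3350) = 10.7294 / 48.2993 = 0.22214

0.222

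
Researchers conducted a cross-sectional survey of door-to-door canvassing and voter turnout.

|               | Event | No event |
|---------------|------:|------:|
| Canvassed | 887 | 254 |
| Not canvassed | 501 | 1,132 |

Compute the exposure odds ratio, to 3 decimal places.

7.890

Cells: a = 887, b = 254, c = 501, d = 1132.
OR = (a·d)/(b·c) = (887 × 1132) / (254 × 501) = 1004084 / 127254 = 7.89039
The odds of voter turnout are about 7.89 times as high in the canvassed group.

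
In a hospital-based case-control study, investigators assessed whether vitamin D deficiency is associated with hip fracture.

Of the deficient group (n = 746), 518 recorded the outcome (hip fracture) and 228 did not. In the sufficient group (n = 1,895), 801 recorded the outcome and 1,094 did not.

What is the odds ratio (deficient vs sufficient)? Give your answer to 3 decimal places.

3.103

From the description: a = 518, b = 228, c = 801, d = 1094.
OR = (a·d)/(b·c) = (518 × 1094) / (228 × 801) = 566692 / 182628 = 3.10299
The odds of hip fracture are about 3.10 times as high in the deficient group.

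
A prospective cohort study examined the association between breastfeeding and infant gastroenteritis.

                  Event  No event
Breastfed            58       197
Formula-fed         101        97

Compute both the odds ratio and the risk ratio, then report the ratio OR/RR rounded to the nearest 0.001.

0.634

Cells: a = 58, b = 197, c = 101, d = 97.
OR = (58·97)/(197·101) = 5626/19897 = 0.28276
Risk in exposed = 58/255 = 0.22745; risk in unexposed = 101/198 = 0.51010; RR = 0.44589
OR/RR = 0.28276 / 0.44589 = 0.63413
The outcome is not rare, so the OR lies further from 1 than the RR.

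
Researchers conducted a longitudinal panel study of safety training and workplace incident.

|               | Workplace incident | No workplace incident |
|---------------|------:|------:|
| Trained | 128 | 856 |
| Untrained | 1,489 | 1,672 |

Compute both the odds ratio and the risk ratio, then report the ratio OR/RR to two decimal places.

Cells: a = 128, b = 856, c = 1489, d = 1672.
OR = (128·1672)/(856·1489) = 214016/1274584 = 0.16791
Risk in exposed = 128/984 = 0.13008; risk in unexposed = 1489/3161 = 0.47105; RR = 0.27615
OR/RR = 0.16791 / 0.27615 = 0.60804
The outcome is not rare, so the OR lies further from 1 than the RR.

0.61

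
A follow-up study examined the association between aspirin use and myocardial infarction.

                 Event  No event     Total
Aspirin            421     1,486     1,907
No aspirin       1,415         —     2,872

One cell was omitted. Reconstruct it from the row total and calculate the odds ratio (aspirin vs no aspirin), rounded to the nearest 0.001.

The missing cell is in the unexposed row: 2872 − 1415 = 1457.
So a = 421, b = 1486, c = 1415, d = 1457.
OR = (a·d)/(b·c) = (421 × 1457) / (1486 × 1415) = 613397 / 2102690 = 0.29172

0.292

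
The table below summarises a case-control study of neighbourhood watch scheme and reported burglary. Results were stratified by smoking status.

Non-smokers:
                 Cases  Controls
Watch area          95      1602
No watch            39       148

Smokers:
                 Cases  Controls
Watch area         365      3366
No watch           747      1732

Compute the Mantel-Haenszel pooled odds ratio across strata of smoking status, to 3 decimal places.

OR_MH = Σ(aᵢdᵢ/nᵢ) / Σ(bᵢcᵢ/nᵢ), where nᵢ is the stratum total.
Stratum 1 (Non-smokers): n = 1884; a·d/n = 95·148/1884 = 7.4628; b·c/n = 1602·39/1884 = 33.1624
Stratum 2 (Smokers): n = 6210; a·d/n = 365·1732/6210 = 101.8003; b·c/n = 3366·747/6210 = 404.8957
OR_MH = (7.4628 + 101.8003) / (33.1624 + 404.8957) = 109.2632 / 438.0581 = 0.24943

0.249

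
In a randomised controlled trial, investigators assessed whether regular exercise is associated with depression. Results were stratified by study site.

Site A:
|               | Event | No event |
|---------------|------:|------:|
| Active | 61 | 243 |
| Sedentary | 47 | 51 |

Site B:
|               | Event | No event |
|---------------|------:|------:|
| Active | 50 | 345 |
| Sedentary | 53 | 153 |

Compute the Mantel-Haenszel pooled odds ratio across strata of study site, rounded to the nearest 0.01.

0.35

OR_MH = Σ(aᵢdᵢ/nᵢ) / Σ(bᵢcᵢ/nᵢ), where nᵢ is the stratum total.
Stratum 1 (Site A): n = 402; a·d/n = 61·51/402 = 7.7388; b·c/n = 243·47/402 = 28.4104
Stratum 2 (Site B): n = 601; a·d/n = 50·153/601 = 12.7288; b·c/n = 345·53/601 = 30.4243
OR_MH = (7.7388 + 12.7288) / (28.4104 + 30.4243) = 20.4676 / 58.8347 = 0.34788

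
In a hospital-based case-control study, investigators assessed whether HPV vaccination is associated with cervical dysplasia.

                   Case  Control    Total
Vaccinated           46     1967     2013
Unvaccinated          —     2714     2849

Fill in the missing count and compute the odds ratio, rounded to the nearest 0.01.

0.47

The missing cell is in the unexposed row: 2849 − 2714 = 135.
So a = 46, b = 1967, c = 135, d = 2714.
OR = (a·d)/(b·c) = (46 × 2714) / (1967 × 135) = 124844 / 265545 = 0.47014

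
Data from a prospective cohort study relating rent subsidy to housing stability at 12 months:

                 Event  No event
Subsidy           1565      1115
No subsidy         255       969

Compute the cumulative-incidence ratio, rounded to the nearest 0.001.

Cells: a = 1565, b = 1115, c = 255, d = 969.
Risk in exposed = 1565/2680 = 0.58396; risk in unexposed = 255/1224 = 0.20833.
RR = 0.58396 / 0.20833 = 2.80299
The risk among the exposed is 2.80 times that among the unexposed.

2.803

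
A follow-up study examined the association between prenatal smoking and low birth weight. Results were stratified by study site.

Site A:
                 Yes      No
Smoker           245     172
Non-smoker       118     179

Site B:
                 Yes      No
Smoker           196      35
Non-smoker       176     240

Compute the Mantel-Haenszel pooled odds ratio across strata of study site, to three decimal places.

OR_MH = Σ(aᵢdᵢ/nᵢ) / Σ(bᵢcᵢ/nᵢ), where nᵢ is the stratum total.
Stratum 1 (Site A): n = 714; a·d/n = 245·179/714 = 61.4216; b·c/n = 172·118/714 = 28.4258
Stratum 2 (Site B): n = 647; a·d/n = 196·240/647 = 72.7048; b·c/n = 35·176/647 = 9.5209
OR_MH = (61.4216 + 72.7048) / (28.4258 + 9.5209) = 134.1264 / 37.9466 = 3.53460

3.535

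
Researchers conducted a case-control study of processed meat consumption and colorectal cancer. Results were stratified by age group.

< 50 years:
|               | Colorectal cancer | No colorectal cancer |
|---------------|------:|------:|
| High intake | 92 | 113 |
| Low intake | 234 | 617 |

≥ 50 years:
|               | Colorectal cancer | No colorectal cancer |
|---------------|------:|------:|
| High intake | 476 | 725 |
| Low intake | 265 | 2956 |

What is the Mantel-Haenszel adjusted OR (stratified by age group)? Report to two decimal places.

OR_MH = Σ(aᵢdᵢ/nᵢ) / Σ(bᵢcᵢ/nᵢ), where nᵢ is the stratum total.
Stratum 1 (< 50 years): n = 1056; a·d/n = 92·617/1056 = 53.7538; b·c/n = 113·234/1056 = 25.0398
Stratum 2 (≥ 50 years): n = 4422; a·d/n = 476·2956/4422 = 318.1945; b·c/n = 725·265/4422 = 43.4475
OR_MH = (53.7538 + 318.1945) / (25.0398 + 43.4475) = 371.9483 / 68.4873 = 5.43091

5.43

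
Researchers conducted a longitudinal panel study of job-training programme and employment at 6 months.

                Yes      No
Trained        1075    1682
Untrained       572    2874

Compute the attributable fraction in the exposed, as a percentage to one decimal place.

Cells: a = 1075, b = 1682, c = 572, d = 2874.
Risk in exposed = 1075/2757 = 0.38992; risk in unexposed = 572/3446 = 0.16599.
RR = 0.38992/0.16599 = 2.34904
AR% = (RR − 1)/RR × 100 = (2.34904 − 1)/2.34904 × 100 = 57.4295%

57.4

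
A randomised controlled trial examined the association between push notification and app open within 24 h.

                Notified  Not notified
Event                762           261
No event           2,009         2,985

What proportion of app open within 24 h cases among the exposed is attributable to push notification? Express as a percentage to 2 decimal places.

70.76

Reading the table with exposure as columns: a = 762 (Notified, case), b = 2009 (Notified, non-case), c = 261 (Not notified, case), d = 2985.
Risk in exposed = 762/2771 = 0.27499; risk in unexposed = 261/3246 = 0.08041.
RR = 0.27499/0.08041 = 3.42000
AR% = (RR − 1)/RR × 100 = (3.42000 − 1)/3.42000 × 100 = 70.7603%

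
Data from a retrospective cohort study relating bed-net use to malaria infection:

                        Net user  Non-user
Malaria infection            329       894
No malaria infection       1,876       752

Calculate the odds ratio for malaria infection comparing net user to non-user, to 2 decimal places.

Reading the table with exposure as columns: a = 329 (Net user, case), b = 1876 (Net user, non-case), c = 894 (Non-user, case), d = 752.
OR = (a·d)/(b·c) = (329 × 752) / (1876 × 894) = 247408 / 1677144 = 0.14752
Exposure is associated with lower odds of malaria infection (OR = 0.15 < 1).

0.15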